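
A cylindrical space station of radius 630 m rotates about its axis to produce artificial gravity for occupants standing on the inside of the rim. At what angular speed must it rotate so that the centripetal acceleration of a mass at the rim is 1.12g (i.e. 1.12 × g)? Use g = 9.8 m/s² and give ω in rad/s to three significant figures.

0.132 rad/s

Centripetal acceleration a_c = ω²r. Setting ω²r = 1.12g:
ω = √(1.12g / r) = √(1.12 × 9.8 / 630) = √0.01742 = 0.1320 rad/s.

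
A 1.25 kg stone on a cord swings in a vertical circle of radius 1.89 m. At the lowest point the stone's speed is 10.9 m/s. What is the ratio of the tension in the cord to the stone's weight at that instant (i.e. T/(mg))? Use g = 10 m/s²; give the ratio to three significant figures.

7.29

At the bottom, T − mg = mv²/r, so T = m(v²/r + g) and T/(mg) = v²/(rg) + 1 = (10.9)²/(1.89 × 10.0) + 1 = 6.286 + 1 = 7.286.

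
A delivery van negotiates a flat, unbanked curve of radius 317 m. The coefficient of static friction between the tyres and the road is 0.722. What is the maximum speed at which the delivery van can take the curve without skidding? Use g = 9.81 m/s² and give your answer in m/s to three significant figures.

47.4 m/s

On a flat curve, static friction is the only horizontal force, so it must supply the full centripetal force: μ_s m g = m v²/r.
Mass cancels: v_max = √(μ_s g r) = √(0.722 × 9.81 × 317) = √2245 = 47.38 m/s.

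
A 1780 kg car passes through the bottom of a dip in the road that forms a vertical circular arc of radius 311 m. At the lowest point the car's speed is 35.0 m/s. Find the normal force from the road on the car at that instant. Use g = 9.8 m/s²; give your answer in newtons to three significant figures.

24500 N

At the lowest point, N points up (toward the centre) and the weight mg points down (away from the centre), so the net inward force is N − mg = mv²/r.
N = m(v²/r + g) = 1780 × ((35.0)²/311 + 9.8) = 1780 × (3.939 + 9.8) = 1780 × 13.74 = 24460 N.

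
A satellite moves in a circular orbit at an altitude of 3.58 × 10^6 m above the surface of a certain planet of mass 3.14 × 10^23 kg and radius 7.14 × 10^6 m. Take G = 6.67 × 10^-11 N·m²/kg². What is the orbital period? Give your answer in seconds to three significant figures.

48200 s

r = R + h = 7.14 × 10^6 + 3.58 × 10^6 = 1.072 × 10^7 m. Gravity provides the centripetal force: G M m / r² = m v² / r ⇒ v = √(GM/r) = 1398 m/s.
T = 2πr/v = 2π × 1.072 × 10^7 / 1398 = 48190 s.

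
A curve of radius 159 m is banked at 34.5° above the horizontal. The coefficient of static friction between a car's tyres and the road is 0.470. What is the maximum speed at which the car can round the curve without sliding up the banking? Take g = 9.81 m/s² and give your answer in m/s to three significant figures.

51.6 m/s

At the maximum speed, friction acts down the slope at its limiting value f = μN. Radially (horizontal, toward centre): N sinθ + μN cosθ = mv²/r. Vertically: N cosθ − μN sinθ = mg.
Dividing: v² = r g (sinθ + μcosθ)/(cosθ − μsinθ).
sinθ + μcosθ = 0.5664 + 0.470×0.8241 = 0.9537; cosθ − μsinθ = 0.8241 − 0.470×0.5664 = 0.5579.
v² = 159 × 9.81 × 0.9537/0.5579 = 2666 m²/s², so v = 51.64 m/s.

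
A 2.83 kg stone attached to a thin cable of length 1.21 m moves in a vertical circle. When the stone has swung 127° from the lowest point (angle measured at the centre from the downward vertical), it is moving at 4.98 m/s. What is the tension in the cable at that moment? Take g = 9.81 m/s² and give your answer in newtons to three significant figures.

Take the radial direction toward the centre of the circle as positive. The component of the weight along the string toward the centre is −mg cos φ (φ measured from the bottom), so Newton's second law along the string gives T − mg cos φ = m v²/r.
cos 127° = -0.6018, so T = m(v²/r + g cos φ) = 2.83 × ((4.98)²/1.21 + 9.81 × -0.6018) = 2.83 × (20.50 + (-5.904)) = 2.83 × 14.59 = 41.30 N.

41.3 N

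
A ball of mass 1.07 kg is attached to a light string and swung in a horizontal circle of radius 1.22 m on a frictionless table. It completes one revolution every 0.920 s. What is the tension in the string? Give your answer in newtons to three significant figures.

60.9 N

v = 2πr/T = 2π × 1.22/0.920 = 8.332 m/s.
The tension is the only horizontal force, so it supplies the full centripetal force: T = m v²/r = 1.07 × (8.332)²/1.22 = 1.07 × 69.42/1.22 = 60.89 N.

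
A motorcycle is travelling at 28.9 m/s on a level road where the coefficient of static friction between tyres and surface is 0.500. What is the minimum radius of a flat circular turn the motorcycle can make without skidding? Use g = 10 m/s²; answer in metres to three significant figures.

167 m

At the limit, μ_s m g = m v²/r, so r_min = v²/(μ_s g) = (28.9)²/(0.500 × 10.0) = 835.2/5.000 = 167.0 m.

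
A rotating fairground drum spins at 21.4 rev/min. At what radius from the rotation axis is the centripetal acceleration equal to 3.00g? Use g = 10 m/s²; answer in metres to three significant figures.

5.97 m

ω = 21.4 rev/min × 2π/60 = 2.241 rad/s.
a_c = ω²r = 3.00g ⇒ r = 3.00 × 10.0 / (2.241)² = 30.00/5.022 = 5.974 m.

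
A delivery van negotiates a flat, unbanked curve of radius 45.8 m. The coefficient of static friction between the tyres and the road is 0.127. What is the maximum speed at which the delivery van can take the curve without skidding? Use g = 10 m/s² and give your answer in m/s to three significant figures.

On a flat curve, static friction is the only horizontal force, so it must supply the full centripetal force: μ_s m g = m v²/r.
Mass cancels: v_max = √(μ_s g r) = √(0.127 × 10.0 × 45.8) = √58.17 = 7.627 m/s.

7.63 m/s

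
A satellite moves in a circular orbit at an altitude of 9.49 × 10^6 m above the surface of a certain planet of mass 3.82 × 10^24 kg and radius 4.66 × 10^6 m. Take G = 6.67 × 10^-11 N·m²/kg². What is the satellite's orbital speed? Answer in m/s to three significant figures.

Orbital radius r = R + h = 4.66 × 10^6 + 9.49 × 10^6 = 1.415 × 10^7 m.
Gravity supplies the centripetal force: G M m / r² = m v² / r, so v = √(GM/r).
v = √(6.67 × 10^-11 × 3.82 × 10^24 / 1.415 × 10^7) = √(1.801 × 10^7) = 4243 m/s.

4240 m/s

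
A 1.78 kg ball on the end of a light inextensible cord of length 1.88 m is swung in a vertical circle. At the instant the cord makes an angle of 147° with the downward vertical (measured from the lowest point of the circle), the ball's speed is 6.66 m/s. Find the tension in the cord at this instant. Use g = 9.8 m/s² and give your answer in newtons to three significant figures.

27.4 N

Take the radial direction toward the centre of the circle as positive. The component of the weight along the string toward the centre is −mg cos φ (φ measured from the bottom), so Newton's second law along the string gives T − mg cos φ = m v²/r.
cos 147° = -0.8387, so T = m(v²/r + g cos φ) = 1.78 × ((6.66)²/1.88 + 9.8 × -0.8387) = 1.78 × (23.59 + (-8.219)) = 1.78 × 15.37 = 27.37 N.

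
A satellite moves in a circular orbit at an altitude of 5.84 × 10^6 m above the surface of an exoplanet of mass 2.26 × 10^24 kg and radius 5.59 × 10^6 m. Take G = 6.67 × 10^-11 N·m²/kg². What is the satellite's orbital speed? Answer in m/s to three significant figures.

3630 m/s

Orbital radius r = R + h = 5.59 × 10^6 + 5.84 × 10^6 = 1.143 × 10^7 m.
Gravity supplies the centripetal force: G M m / r² = m v² / r, so v = √(GM/r).
v = √(6.67 × 10^-11 × 2.26 × 10^24 / 1.143 × 10^7) = √(1.319 × 10^7) = 3632 m/s.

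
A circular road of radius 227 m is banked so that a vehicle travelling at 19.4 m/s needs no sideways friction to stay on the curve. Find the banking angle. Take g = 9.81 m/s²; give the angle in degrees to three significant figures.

With no friction, the horizontal component of the normal force provides the centripetal force: N sinθ = mv²/r, while N cosθ = mg vertically.
Dividing: tanθ = v²/(r g) = (19.4)²/(227 × 9.81) = 376.4/2227 = 0.1690.
θ = arctan(0.1690) = 9.593°.

9.59°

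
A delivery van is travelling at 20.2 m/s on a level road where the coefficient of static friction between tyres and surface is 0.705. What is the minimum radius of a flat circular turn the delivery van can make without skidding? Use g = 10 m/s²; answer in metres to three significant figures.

57.9 m

At the limit, μ_s m g = m v²/r, so r_min = v²/(μ_s g) = (20.2)²/(0.705 × 10.0) = 408.0/7.050 = 57.88 m.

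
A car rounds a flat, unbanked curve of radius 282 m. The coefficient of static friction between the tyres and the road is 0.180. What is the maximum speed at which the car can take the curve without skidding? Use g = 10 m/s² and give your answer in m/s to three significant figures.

22.5 m/s

On a flat curve, static friction is the only horizontal force, so it must supply the full centripetal force: μ_s m g = m v²/r.
Mass cancels: v_max = √(μ_s g r) = √(0.180 × 10.0 × 282) = √507.6 = 22.53 m/s.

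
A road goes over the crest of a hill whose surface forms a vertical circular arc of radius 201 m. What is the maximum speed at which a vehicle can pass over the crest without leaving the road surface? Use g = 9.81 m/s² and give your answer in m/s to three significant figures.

44.4 m/s

At the crest the centre of the circle is below the vehicle, so the net downward (centripetal) force is mg − N = mv²/r.
The vehicle leaves the road when N → 0, giving v_max = √(g r) = √(9.81 × 201) = 44.41 m/s.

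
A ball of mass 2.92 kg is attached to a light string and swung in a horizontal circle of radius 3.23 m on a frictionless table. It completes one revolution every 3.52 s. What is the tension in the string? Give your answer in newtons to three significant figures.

30.1 N

v = 2πr/T = 2π × 3.23/3.52 = 5.766 m/s.
The tension is the only horizontal force, so it supplies the full centripetal force: T = m v²/r = 2.92 × (5.766)²/3.23 = 2.92 × 33.24/3.23 = 30.05 N.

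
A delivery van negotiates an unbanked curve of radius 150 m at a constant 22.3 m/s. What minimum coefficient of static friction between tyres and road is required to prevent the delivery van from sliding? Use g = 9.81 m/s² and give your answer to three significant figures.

0.338

Friction provides the centripetal force: μ_s m g = m v²/r, so μ_s = v²/(g r) = (22.30)²/(9.81 × 150) = 497.3/1472 = 0.3379.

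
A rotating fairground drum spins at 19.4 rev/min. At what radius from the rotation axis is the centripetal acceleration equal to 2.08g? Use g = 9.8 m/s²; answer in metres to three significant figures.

ω = 19.4 rev/min × 2π/60 = 2.032 rad/s.
a_c = ω²r = 2.08g ⇒ r = 2.08 × 9.8 / (2.032)² = 20.38/4.127 = 4.939 m.

4.94 m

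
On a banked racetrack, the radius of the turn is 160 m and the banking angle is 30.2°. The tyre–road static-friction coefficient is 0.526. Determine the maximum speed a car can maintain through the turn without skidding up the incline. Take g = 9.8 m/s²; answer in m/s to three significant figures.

At the maximum speed, friction acts down the slope at its limiting value f = μN. Radially (horizontal, toward centre): N sinθ + μN cosθ = mv²/r. Vertically: N cosθ − μN sinθ = mg.
Dividing: v² = r g (sinθ + μcosθ)/(cosθ − μsinθ).
sinθ + μcosθ = 0.5030 + 0.526×0.8643 = 0.9576; cosθ − μsinθ = 0.8643 − 0.526×0.5030 = 0.5997.
v² = 160 × 9.8 × 0.9576/0.5997 = 2504 m²/s², so v = 50.04 m/s.

50.0 m/s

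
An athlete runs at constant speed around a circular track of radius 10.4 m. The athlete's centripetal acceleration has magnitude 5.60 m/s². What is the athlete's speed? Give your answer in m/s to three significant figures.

a_c = v²/r ⇒ v = √(a_c · r) = √(5.60 × 10.4) = √58.24 = 7.632 m/s.

7.63 m/s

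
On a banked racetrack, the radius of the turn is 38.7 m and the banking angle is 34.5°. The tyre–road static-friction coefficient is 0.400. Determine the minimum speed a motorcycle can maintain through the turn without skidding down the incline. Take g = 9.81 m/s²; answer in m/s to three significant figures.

9.25 m/s

At the minimum speed, friction acts up the slope at its limiting value f = μN. Radially (horizontal, toward centre): N sinθ − μN cosθ = mv²/r. Vertically: N cosθ + μN sinθ = mg.
Dividing: v² = r g (sinθ − μcosθ)/(cosθ + μsinθ).
sinθ − μcosθ = 0.5664 − 0.400×0.8241 = 0.2368; cosθ + μsinθ = 0.8241 + 0.400×0.5664 = 1.051.
v² = 38.7 × 9.81 × 0.2368/1.051 = 85.55 m²/s², so v = 9.249 m/s.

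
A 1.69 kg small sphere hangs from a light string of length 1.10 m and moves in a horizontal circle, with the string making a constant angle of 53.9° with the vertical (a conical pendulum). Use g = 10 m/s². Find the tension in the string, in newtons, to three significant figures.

28.7 N

Vertically the bob has no acceleration, so T cosθ = mg.
T = mg/cosθ = 1.69 × 10.0 / cos 53.9° = 16.90/0.5892 = 28.68 N.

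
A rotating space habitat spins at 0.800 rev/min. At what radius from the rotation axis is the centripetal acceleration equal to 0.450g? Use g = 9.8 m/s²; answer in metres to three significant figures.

628 m

ω = 0.800 rev/min × 2π/60 = 0.08378 rad/s.
a_c = ω²r = 0.450g ⇒ r = 0.450 × 9.8 / (0.08378)² = 4.410/0.007018 = 628.3 m.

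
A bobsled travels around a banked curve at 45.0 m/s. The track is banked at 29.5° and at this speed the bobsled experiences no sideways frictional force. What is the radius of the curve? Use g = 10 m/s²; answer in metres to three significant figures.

Frictionless banking: tanθ = v²/(rg), so r = v²/(g tanθ).
r = (45.0)²/(10.0 × tan 29.5°) = 2025/(10.0 × 0.5658) = 2025/5.658 = 357.9 m.

358 m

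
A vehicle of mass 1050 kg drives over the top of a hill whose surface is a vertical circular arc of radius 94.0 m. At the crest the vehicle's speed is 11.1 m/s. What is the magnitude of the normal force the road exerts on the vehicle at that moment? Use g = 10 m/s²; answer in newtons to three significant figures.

At the crest the centripetal acceleration points downward (toward the centre of the arc), so mg − N = mv²/r.
N = m(g − v²/r) = 1050 × (10.0 − (11.1)²/94.0) = 1050 × (10.0 − 1.311) = 1050 × 8.689 = 9124 N.

9120 N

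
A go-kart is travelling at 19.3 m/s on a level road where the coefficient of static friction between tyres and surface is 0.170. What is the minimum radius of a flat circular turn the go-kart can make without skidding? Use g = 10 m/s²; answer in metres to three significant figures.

219 m

At the limit, μ_s m g = m v²/r, so r_min = v²/(μ_s g) = (19.3)²/(0.170 × 10.0) = 372.5/1.700 = 219.1 m.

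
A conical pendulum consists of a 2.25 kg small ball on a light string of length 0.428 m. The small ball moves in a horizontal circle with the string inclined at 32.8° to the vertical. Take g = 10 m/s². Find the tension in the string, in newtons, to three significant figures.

Vertically the bob has no acceleration, so T cosθ = mg.
T = mg/cosθ = 2.25 × 10.0 / cos 32.8° = 22.50/0.8406 = 26.77 N.

26.8 N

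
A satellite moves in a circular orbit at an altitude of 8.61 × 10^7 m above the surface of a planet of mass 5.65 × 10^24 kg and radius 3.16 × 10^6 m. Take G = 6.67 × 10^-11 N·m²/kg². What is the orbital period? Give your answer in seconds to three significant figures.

r = R + h = 3.16 × 10^6 + 8.61 × 10^7 = 8.926 × 10^7 m. Gravity provides the centripetal force: G M m / r² = m v² / r ⇒ v = √(GM/r) = 2055 m/s.
T = 2πr/v = 2π × 8.926 × 10^7 / 2055 = 272900 s.

273000 s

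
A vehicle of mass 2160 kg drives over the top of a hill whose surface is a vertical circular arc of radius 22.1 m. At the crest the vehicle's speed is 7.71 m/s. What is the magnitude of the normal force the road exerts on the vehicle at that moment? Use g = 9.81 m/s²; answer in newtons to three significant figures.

At the crest the centripetal acceleration points downward (toward the centre of the arc), so mg − N = mv²/r.
N = m(g − v²/r) = 2160 × (9.81 − (7.71)²/22.1) = 2160 × (9.81 − 2.690) = 2160 × 7.120 = 15380 N.

15400 N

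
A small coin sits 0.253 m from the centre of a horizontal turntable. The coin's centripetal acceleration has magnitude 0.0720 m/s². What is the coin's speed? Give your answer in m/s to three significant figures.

0.135 m/s

a_c = v²/r ⇒ v = √(a_c · r) = √(0.0720 × 0.253) = √0.01822 = 0.1350 m/s.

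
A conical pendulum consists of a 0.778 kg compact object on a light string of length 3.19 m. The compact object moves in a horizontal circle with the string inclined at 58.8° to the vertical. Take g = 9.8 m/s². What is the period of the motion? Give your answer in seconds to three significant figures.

2.58 s

r = L sinθ = 2.729 m. From T sinθ = mω²r and T cosθ = mg: tanθ = ω²r/g, so ω² = g tanθ / r = g/(L cosθ).
ω = √(g/(L cosθ)) = √(9.8/(3.19 × 0.5180)) = √5.930 = 2.435 rad/s.
Period = 2π/ω = 2.580 s.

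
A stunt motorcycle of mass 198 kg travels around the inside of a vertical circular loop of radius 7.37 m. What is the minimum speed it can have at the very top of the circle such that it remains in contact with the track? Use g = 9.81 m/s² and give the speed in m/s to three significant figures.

At the top, both weight mg and N point toward the centre: N + mg = mv²/r.
At minimum speed N → 0, so mg = mv_min²/r ⇒ v_min = √(g r) = √(9.81 × 7.37) = 8.503 m/s.

8.50 m/s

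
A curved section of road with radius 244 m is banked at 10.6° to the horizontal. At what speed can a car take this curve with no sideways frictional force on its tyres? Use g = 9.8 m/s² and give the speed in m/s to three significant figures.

21.2 m/s

On a frictionless banked curve, N sinθ = mv²/r and N cosθ = mg, so tanθ = v²/(rg).
v = √(r g tanθ) = √(244 × 9.8 × tan 10.6°) = √(244 × 9.8 × 0.1871) = √447.5 = 21.15 m/s.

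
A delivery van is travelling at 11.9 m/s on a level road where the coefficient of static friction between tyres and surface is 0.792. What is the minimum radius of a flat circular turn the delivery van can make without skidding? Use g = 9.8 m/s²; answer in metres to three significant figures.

At the limit, μ_s m g = m v²/r, so r_min = v²/(μ_s g) = (11.9)²/(0.792 × 9.8) = 141.6/7.762 = 18.24 m.

18.2 m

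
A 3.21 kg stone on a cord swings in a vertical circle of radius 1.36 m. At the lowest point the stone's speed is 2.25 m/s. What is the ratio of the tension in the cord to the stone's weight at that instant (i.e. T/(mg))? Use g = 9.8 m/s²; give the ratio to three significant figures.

At the bottom, T − mg = mv²/r, so T = m(v²/r + g) and T/(mg) = v²/(rg) + 1 = (2.25)²/(1.36 × 9.8) + 1 = 0.3798 + 1 = 1.380.

1.38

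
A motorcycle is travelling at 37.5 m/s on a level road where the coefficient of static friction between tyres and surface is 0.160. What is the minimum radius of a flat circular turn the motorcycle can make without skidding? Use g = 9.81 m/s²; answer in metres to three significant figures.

896 m

At the limit, μ_s m g = m v²/r, so r_min = v²/(μ_s g) = (37.5)²/(0.160 × 9.81) = 1406/1.570 = 895.9 m.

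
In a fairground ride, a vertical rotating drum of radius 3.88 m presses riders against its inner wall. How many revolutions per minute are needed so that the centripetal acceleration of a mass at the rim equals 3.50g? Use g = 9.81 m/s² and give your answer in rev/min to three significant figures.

Require ω²r = 3.50g, so ω = √(3.50 × 9.81/3.88) = 2.975 rad/s.
In rev/min: ω × 60/(2π) = 2.975 × 60/(2π) = 28.41 rev/min.

28.4 rev/min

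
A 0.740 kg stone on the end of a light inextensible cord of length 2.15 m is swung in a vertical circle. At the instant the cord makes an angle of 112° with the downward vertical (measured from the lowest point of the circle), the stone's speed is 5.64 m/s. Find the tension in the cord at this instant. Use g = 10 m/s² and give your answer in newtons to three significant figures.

Take the radial direction toward the centre of the circle as positive. The component of the weight along the string toward the centre is −mg cos φ (φ measured from the bottom), so Newton's second law along the string gives T − mg cos φ = m v²/r.
cos 112° = -0.3746, so T = m(v²/r + g cos φ) = 0.740 × ((5.64)²/2.15 + 10.0 × -0.3746) = 0.740 × (14.80 + (-3.746)) = 0.740 × 11.05 = 8.176 N.

8.18 N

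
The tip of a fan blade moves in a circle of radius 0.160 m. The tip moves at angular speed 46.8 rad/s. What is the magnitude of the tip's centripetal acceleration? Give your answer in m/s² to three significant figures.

350 m/s²

v = ωr = 46.8 × 0.160 = 7.488 m/s.
a_c = v²/r = (7.488)²/0.160 = 56.07/0.160 = 350.4 m/s².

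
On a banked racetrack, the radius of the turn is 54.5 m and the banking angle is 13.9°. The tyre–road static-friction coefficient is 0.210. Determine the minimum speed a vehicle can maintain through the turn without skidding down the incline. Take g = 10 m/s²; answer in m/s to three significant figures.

At the minimum speed, friction acts up the slope at its limiting value f = μN. Radially (horizontal, toward centre): N sinθ − μN cosθ = mv²/r. Vertically: N cosθ + μN sinθ = mg.
Dividing: v² = r g (sinθ − μcosθ)/(cosθ + μsinθ).
sinθ − μcosθ = 0.2402 − 0.210×0.9707 = 0.03638; cosθ + μsinθ = 0.9707 + 0.210×0.2402 = 1.021.
v² = 54.5 × 10.0 × 0.03638/1.021 = 19.41 m²/s², so v = 4.406 m/s.

4.41 m/s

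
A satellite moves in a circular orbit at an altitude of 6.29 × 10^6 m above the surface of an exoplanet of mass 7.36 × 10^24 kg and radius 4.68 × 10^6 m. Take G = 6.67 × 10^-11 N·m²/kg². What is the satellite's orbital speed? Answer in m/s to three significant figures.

Orbital radius r = R + h = 4.68 × 10^6 + 6.29 × 10^6 = 1.097 × 10^7 m.
Gravity supplies the centripetal force: G M m / r² = m v² / r, so v = √(GM/r).
v = √(6.67 × 10^-11 × 7.36 × 10^24 / 1.097 × 10^7) = √(4.475 × 10^7) = 6690 m/s.

6690 m/s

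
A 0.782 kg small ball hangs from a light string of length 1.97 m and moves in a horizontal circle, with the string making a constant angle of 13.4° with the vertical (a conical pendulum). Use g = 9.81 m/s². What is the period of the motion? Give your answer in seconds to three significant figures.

2.78 s

r = L sinθ = 0.4565 m. From T sinθ = mω²r and T cosθ = mg: tanθ = ω²r/g, so ω² = g tanθ / r = g/(L cosθ).
ω = √(g/(L cosθ)) = √(9.81/(1.97 × 0.9728)) = √5.119 = 2.263 rad/s.
Period = 2π/ω = 2.777 s.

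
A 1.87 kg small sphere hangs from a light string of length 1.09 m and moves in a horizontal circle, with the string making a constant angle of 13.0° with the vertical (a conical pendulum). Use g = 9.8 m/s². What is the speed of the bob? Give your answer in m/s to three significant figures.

0.745 m/s

The radius of the circle is r = L sinθ = 1.09 × sin 13.0° = 0.2452 m.
Horizontally T sinθ = mv²/r and vertically T cosθ = mg, so tanθ = v²/(rg).
v = √(r g tanθ) = √(0.2452 × 9.8 × 0.2309) = √0.5548 = 0.7448 m/s.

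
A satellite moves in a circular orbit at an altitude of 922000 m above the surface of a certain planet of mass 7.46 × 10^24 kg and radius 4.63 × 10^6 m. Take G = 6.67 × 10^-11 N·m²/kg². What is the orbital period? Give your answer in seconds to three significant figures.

3680 s

r = R + h = 4.63 × 10^6 + 922000 = 5.552 × 10^6 m. Gravity provides the centripetal force: G M m / r² = m v² / r ⇒ v = √(GM/r) = 9467 m/s.
T = 2πr/v = 2π × 5.552 × 10^6 / 9467 = 3685 s.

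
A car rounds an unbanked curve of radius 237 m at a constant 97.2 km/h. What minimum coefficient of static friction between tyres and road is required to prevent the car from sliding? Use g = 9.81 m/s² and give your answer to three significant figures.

v = 97.2/3.6 = 27.00 m/s.
Friction provides the centripetal force: μ_s m g = m v²/r, so μ_s = v²/(g r) = (27.00)²/(9.81 × 237) = 729.0/2325 = 0.3136.

0.314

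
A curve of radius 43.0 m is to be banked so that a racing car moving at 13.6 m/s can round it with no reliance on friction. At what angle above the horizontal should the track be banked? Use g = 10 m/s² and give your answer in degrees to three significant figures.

With no friction, the horizontal component of the normal force provides the centripetal force: N sinθ = mv²/r, while N cosθ = mg vertically.
Dividing: tanθ = v²/(r g) = (13.6)²/(43.0 × 10.0) = 185.0/430.0 = 0.4301.
θ = arctan(0.4301) = 23.27°.

23.3°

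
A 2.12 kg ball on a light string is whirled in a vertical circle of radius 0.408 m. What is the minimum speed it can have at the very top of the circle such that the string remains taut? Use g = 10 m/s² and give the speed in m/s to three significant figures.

At the highest point the centre is directly below, so both the weight and T act inward: T + mg = mv²/r.
At minimum speed T → 0, so mg = mv_min²/r ⇒ v_min = √(g r) = √(10.0 × 0.408) = 2.020 m/s.

2.02 m/s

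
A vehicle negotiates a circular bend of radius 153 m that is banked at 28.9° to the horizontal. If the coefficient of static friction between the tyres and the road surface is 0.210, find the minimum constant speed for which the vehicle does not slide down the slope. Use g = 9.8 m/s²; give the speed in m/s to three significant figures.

21.4 m/s

At the minimum speed, friction acts up the slope at its limiting value f = μN. Radially (horizontal, toward centre): N sinθ − μN cosθ = mv²/r. Vertically: N cosθ + μN sinθ = mg.
Dividing: v² = r g (sinθ − μcosθ)/(cosθ + μsinθ).
sinθ − μcosθ = 0.4833 − 0.210×0.8755 = 0.2994; cosθ + μsinθ = 0.8755 + 0.210×0.4833 = 0.9770.
v² = 153 × 9.8 × 0.2994/0.9770 = 459.6 m²/s², so v = 21.44 m/s.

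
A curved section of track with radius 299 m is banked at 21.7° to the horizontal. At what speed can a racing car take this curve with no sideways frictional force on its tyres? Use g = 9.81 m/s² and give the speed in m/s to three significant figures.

On a frictionless banked curve, N sinθ = mv²/r and N cosθ = mg, so tanθ = v²/(rg).
v = √(r g tanθ) = √(299 × 9.81 × tan 21.7°) = √(299 × 9.81 × 0.3979) = √1167 = 34.17 m/s.

34.2 m/s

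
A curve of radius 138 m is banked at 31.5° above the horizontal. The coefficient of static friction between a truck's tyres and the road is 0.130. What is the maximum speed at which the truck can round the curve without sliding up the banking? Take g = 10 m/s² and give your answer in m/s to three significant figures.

At the maximum speed, friction acts down the slope at its limiting value f = μN. Radially (horizontal, toward centre): N sinθ + μN cosθ = mv²/r. Vertically: N cosθ − μN sinθ = mg.
Dividing: v² = r g (sinθ + μcosθ)/(cosθ − μsinθ).
sinθ + μcosθ = 0.5225 + 0.130×0.8526 = 0.6333; cosθ − μsinθ = 0.8526 − 0.130×0.5225 = 0.7847.
v² = 138 × 10.0 × 0.6333/0.7847 = 1114 m²/s², so v = 33.37 m/s.

33.4 m/s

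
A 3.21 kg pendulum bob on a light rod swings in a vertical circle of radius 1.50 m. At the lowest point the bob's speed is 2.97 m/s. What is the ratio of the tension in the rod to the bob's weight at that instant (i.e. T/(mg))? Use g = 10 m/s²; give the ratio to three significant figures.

At the bottom, T − mg = mv²/r, so T = m(v²/r + g) and T/(mg) = v²/(rg) + 1 = (2.97)²/(1.50 × 10.0) + 1 = 0.5881 + 1 = 1.588.

1.59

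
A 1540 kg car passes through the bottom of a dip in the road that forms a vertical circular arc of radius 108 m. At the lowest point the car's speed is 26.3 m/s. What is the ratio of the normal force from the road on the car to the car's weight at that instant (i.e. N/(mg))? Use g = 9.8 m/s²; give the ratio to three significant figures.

1.65

At the bottom, N − mg = mv²/r, so N = m(v²/r + g) and N/(mg) = v²/(rg) + 1 = (26.3)²/(108 × 9.8) + 1 = 0.6535 + 1 = 1.654.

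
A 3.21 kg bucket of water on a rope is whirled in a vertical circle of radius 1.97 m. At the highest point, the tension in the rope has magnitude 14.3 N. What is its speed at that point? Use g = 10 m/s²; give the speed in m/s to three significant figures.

5.34 m/s

At the top, T + mg = mv²/r, so v = √(r(T/m + g)) = √(1.97 × (14.3/3.21 + 10.0)) = √(1.97 × 14.45) = √28.48 = 5.336 m/s.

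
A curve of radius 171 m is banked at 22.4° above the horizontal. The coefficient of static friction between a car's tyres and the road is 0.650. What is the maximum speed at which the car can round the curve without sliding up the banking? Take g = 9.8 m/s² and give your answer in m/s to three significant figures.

At the maximum speed, friction acts down the slope at its limiting value f = μN. Radially (horizontal, toward centre): N sinθ + μN cosθ = mv²/r. Vertically: N cosθ − μN sinθ = mg.
Dividing: v² = r g (sinθ + μcosθ)/(cosθ − μsinθ).
sinθ + μcosθ = 0.3811 + 0.650×0.9245 = 0.9820; cosθ − μsinθ = 0.9245 − 0.650×0.3811 = 0.6769.
v² = 171 × 9.8 × 0.9820/0.6769 = 2431 m²/s², so v = 49.31 m/s.

49.3 m/s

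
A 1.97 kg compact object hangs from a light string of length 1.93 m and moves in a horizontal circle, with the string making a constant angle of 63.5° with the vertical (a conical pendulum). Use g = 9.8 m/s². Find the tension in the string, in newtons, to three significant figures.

Vertically the bob has no acceleration, so T cosθ = mg.
T = mg/cosθ = 1.97 × 9.8 / cos 63.5° = 19.31/0.4462 = 43.27 N.

43.3 N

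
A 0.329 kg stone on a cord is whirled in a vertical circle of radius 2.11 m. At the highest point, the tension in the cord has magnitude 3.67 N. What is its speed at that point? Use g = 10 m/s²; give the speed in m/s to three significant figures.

At the top, T + mg = mv²/r, so v = √(r(T/m + g)) = √(2.11 × (3.67/0.329 + 10.0)) = √(2.11 × 21.16) = √44.64 = 6.681 m/s.

6.68 m/s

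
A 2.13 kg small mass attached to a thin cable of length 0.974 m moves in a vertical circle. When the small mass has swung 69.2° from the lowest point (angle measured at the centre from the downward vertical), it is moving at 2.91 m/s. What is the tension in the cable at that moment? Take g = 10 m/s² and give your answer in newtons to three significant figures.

Take the radial direction toward the centre of the circle as positive. The component of the weight along the string toward the centre is −mg cos φ (φ measured from the bottom), so Newton's second law along the string gives T − mg cos φ = m v²/r.
cos 69.2° = 0.3551, so T = m(v²/r + g cos φ) = 2.13 × ((2.91)²/0.974 + 10.0 × 0.3551) = 2.13 × (8.694 + (3.551)) = 2.13 × 12.25 = 26.08 N.

26.1 N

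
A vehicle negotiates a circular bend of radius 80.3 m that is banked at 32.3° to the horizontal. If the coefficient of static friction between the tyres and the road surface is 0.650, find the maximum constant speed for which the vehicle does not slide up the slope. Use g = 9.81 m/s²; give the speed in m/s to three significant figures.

At the maximum speed, friction acts down the slope at its limiting value f = μN. Radially (horizontal, toward centre): N sinθ + μN cosθ = mv²/r. Vertically: N cosθ − μN sinθ = mg.
Dividing: v² = r g (sinθ + μcosθ)/(cosθ − μsinθ).
sinθ + μcosθ = 0.5344 + 0.650×0.8453 = 1.084; cosθ − μsinθ = 0.8453 − 0.650×0.5344 = 0.4979.
v² = 80.3 × 9.81 × 1.084/0.4979 = 1715 m²/s², so v = 41.41 m/s.

41.4 m/s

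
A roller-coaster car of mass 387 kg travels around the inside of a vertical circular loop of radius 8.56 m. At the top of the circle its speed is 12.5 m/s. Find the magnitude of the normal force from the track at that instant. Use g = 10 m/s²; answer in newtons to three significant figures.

At the top, both N and the weight mg point inward (toward the centre), so N + mg = mv²/r.
N = m(v²/r − g) = 387 × ((12.5)²/8.56 − 10.0) = 387 × (18.25 − 10.0) = 387 × 8.254 = 3194 N.

3190 N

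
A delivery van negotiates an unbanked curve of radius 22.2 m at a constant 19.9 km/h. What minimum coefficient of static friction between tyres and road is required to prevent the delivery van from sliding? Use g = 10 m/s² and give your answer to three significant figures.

v = 19.9/3.6 = 5.528 m/s.
Friction provides the centripetal force: μ_s m g = m v²/r, so μ_s = v²/(g r) = (5.528)²/(10.0 × 22.2) = 30.56/222.0 = 0.1376.

0.138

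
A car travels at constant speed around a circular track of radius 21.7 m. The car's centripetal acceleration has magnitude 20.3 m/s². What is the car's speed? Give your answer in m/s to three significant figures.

21.0 m/s

a_c = v²/r ⇒ v = √(a_c · r) = √(20.3 × 21.7) = √440.5 = 20.99 m/s.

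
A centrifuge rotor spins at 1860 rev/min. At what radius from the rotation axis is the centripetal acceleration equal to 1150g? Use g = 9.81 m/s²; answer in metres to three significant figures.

0.297 m

ω = 1860 rev/min × 2π/60 = 194.8 rad/s.
a_c = ω²r = 1150g ⇒ r = 1150 × 9.81 / (194.8)² = 11280/37940 = 0.2974 m.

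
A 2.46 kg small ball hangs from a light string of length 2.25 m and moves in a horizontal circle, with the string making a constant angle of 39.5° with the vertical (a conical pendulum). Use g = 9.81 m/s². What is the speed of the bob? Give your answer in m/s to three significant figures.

The radius of the circle is r = L sinθ = 2.25 × sin 39.5° = 1.431 m.
Horizontally T sinθ = mv²/r and vertically T cosθ = mg, so tanθ = v²/(rg).
v = √(r g tanθ) = √(1.431 × 9.81 × 0.8243) = √11.57 = 3.402 m/s.

3.40 m/s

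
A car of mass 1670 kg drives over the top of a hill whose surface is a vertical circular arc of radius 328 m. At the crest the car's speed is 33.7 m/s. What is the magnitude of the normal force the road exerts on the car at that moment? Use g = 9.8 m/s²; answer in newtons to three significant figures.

10600 N

At the crest the centripetal acceleration points downward (toward the centre of the arc), so mg − N = mv²/r.
N = m(g − v²/r) = 1670 × (9.8 − (33.7)²/328) = 1670 × (9.8 − 3.462) = 1670 × 6.338 = 10580 N.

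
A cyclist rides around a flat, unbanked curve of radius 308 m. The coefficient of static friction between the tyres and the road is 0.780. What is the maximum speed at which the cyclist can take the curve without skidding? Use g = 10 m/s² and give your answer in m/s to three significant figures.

Friction provides the centripetal force on a flat curve. At maximum speed it is at its limiting value: μ_s m g = m v²/r.
Mass cancels: v_max = √(μ_s g r) = √(0.780 × 10.0 × 308) = √2402 = 49.01 m/s.

49.0 m/s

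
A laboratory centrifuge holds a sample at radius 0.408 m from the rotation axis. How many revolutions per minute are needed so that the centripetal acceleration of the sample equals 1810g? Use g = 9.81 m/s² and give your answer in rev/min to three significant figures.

Require ω²r = 1810g, so ω = √(1810 × 9.81/0.408) = 208.6 rad/s.
In rev/min: ω × 60/(2π) = 208.6 × 60/(2π) = 1992 rev/min.

1990 rev/min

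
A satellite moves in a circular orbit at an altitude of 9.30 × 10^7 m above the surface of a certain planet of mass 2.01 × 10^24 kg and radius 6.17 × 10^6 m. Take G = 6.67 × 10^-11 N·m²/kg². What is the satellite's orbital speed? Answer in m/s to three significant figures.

1160 m/s

Orbital radius r = R + h = 6.17 × 10^6 + 9.30 × 10^7 = 9.917 × 10^7 m.
Gravity supplies the centripetal force: G M m / r² = m v² / r, so v = √(GM/r).
v = √(6.67 × 10^-11 × 2.01 × 10^24 / 9.917 × 10^7) = √(1.352 × 10^6) = 1163 m/s.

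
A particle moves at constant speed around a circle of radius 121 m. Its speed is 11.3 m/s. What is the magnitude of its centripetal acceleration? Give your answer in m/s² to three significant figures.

a_c = v²/r = (11.30)²/121 = 127.7/121 = 1.055 m/s².

1.06 m/s²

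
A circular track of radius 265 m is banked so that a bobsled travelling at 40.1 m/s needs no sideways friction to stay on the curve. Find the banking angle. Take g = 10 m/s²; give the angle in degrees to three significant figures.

For a frictionless banked turn: horizontally N sinθ = mv²/r and vertically N cosθ = mg.
Dividing: tanθ = v²/(r g) = (40.1)²/(265 × 10.0) = 1608/2650 = 0.6068.
θ = arctan(0.6068) = 31.25°.

31.2°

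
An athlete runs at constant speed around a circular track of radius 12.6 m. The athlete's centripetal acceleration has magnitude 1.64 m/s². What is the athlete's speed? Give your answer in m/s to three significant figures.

4.55 m/s

a_c = v²/r ⇒ v = √(a_c · r) = √(1.64 × 12.6) = √20.66 = 4.546 m/s.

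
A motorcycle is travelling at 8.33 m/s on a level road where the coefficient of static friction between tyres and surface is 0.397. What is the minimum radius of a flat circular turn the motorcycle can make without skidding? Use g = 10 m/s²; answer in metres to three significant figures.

At the limit, μ_s m g = m v²/r, so r_min = v²/(μ_s g) = (8.33)²/(0.397 × 10.0) = 69.39/3.970 = 17.48 m.

17.5 m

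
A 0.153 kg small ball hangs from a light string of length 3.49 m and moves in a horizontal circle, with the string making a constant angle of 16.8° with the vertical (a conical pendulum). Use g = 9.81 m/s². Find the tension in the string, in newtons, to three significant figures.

1.57 N

Vertically the bob has no acceleration, so T cosθ = mg.
T = mg/cosθ = 0.153 × 9.81 / cos 16.8° = 1.501/0.9573 = 1.568 N.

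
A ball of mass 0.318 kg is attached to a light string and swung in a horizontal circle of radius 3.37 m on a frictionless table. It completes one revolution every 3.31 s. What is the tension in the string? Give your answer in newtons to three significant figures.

v = 2πr/T = 2π × 3.37/3.31 = 6.397 m/s.
The tension is the only horizontal force, so it supplies the full centripetal force: T = m v²/r = 0.318 × (6.397)²/3.37 = 0.318 × 40.92/3.37 = 3.862 N.

3.86 N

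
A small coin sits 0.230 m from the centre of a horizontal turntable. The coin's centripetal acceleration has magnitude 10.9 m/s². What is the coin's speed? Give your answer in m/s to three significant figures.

a_c = v²/r ⇒ v = √(a_c · r) = √(10.9 × 0.230) = √2.507 = 1.583 m/s.

1.58 m/s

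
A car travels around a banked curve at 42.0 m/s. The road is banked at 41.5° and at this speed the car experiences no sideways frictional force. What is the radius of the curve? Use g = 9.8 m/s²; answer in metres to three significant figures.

203 m

Frictionless banking: tanθ = v²/(rg), so r = v²/(g tanθ).
r = (42.0)²/(9.8 × tan 41.5°) = 1764/(9.8 × 0.8847) = 1764/8.670 = 203.5 m.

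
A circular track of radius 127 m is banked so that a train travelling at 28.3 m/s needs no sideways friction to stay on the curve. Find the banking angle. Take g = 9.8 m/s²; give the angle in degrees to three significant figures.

32.8°

With no friction, the horizontal component of the normal force provides the centripetal force: N sinθ = mv²/r, while N cosθ = mg vertically.
Dividing: tanθ = v²/(r g) = (28.3)²/(127 × 9.8) = 800.9/1245 = 0.6435.
θ = arctan(0.6435) = 32.76°.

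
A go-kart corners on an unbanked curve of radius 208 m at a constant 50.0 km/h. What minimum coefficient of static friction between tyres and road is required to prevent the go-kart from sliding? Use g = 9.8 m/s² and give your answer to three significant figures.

v = 50.0/3.6 = 13.89 m/s.
Friction provides the centripetal force: μ_s m g = m v²/r, so μ_s = v²/(g r) = (13.89)²/(9.8 × 208) = 192.9/2038 = 0.09463.

0.0946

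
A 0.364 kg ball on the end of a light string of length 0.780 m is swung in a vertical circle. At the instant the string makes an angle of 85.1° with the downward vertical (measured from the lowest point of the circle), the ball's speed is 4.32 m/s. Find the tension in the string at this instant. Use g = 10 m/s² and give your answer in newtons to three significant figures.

Take the radial direction toward the centre of the circle as positive. The component of the weight along the string toward the centre is −mg cos φ (φ measured from the bottom), so Newton's second law along the string gives T − mg cos φ = m v²/r.
cos 85.1° = 0.08542, so T = m(v²/r + g cos φ) = 0.364 × ((4.32)²/0.780 + 10.0 × 0.08542) = 0.364 × (23.93 + (0.8542)) = 0.364 × 24.78 = 9.020 N.

9.02 N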